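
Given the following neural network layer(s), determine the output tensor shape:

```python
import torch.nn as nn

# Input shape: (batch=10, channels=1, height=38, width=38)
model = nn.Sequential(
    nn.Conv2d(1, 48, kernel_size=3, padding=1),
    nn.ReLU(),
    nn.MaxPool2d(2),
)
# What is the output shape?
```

Input: (10, 1, 38, 38) -> after Conv2d: (10, 48, 38, 38) -> after ReLU: (10, 48, 38, 38) -> Output: (10, 48, 19, 19)

Answer: (10, 48, 19, 19)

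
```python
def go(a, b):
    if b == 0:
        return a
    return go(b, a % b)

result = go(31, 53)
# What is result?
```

go(31, 53) -> go(53, 31) -> go(31, 22) -> go(22, 9) -> go(9, 4) -> go(4, 1) -> go(1, 0) -> 1

Answer: 1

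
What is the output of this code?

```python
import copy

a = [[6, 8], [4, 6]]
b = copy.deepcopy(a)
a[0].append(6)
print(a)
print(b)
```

Key concept: deep copy is fully independent.
Step by step:
`a = [[6, 8], [4, 6]]` → a = [[6, 8], [4, 6]]
`b = copy.deepcopy(a)` → b = [[6, 8], [4, 6]]
`a[0].append(6)` → a = [[6, 8, 6], [4, 6]]
`print(a)` → prints [[6, 8, 6], [4, 6]]
`print(b)` → prints [[6, 8], [4, 6]]

Answer:
[[6, 8, 6], [4, 6]]
[[6, 8], [4, 6]]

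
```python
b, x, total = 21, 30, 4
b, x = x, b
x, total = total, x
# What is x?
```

Trace:
`b, x, total = 21, 30, 4` → b = 21; x = 30; total = 4
`b, x = x, b` → b = 30; x = 21
`x, total = total, x` → x = 4; total = 21
So x = 4

Answer: 4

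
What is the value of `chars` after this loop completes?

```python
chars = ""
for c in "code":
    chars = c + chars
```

Reverse 'code'
`chars` takes the values: "" → "c" → "oc" → "doc" → "edoc"

Answer: "edoc"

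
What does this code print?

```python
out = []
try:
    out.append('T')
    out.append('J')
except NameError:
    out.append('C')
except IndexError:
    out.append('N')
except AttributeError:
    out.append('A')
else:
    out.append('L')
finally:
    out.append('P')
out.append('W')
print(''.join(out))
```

Execution trace: 'T' (try body) → 'J' (try body, no exception) → 'L' (else) → 'P' (finally) → 'W' (after the try/except). Output: TJLPW

Answer: TJLPW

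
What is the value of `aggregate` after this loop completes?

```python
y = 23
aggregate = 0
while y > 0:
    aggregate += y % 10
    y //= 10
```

Sum digits of 23
`aggregate` takes the values: 0 → 3 → 5

Answer: 5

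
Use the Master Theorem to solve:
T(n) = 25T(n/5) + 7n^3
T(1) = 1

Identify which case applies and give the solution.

a=25, b=5, f(n)=7n^3. log_5(25) = 2. Since c=3 > 2 and the regularity condition holds (25(n/5)^3 = (25/5^3)n^3 with 25/5^3 < 1), Case 3 applies: T(n) = Θ(f(n)) = O(n^3).

Answer: O(n^3) - Case 3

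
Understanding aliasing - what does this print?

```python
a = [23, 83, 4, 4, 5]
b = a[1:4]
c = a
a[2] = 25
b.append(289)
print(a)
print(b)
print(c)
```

Key concept: slice vs alias.
Step by step:
`a = [23, 83, 4, 4, 5]` → a = [23, 83, 4, 4, 5]
`b = a[1:4]` → b = [83, 4, 4]
`c = a` → c = [23, 83, 4, 4, 5] (same object as a)
`a[2] = 25` → a = [23, 83, 25, 4, 5] (same object as c); c = [23, 83, 25, 4, 5] (same object as a)
`b.append(289)` → b = [83, 4, 4, 289]
`print(a)` → prints [23, 83, 25, 4, 5]
`print(b)` → prints [83, 4, 4, 289]
`print(c)` → prints [23, 83, 25, 4, 5]

Answer:
[23, 83, 25, 4, 5]
[83, 4, 4, 289]
[23, 83, 25, 4, 5]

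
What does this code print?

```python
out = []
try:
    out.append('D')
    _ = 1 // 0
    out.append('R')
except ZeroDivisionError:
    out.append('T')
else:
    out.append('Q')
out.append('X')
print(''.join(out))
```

Execution trace: 'D' (try body) → 'T' (except ZeroDivisionError) → 'X' (after the try/except). Output: DTX

Answer: DTX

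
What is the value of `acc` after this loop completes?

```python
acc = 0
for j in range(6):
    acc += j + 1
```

Start at 0, add 1 to 6 = 21
`acc` takes the values: 0 → 1 → 3 → 6 → 10 → 15 → 21

Answer: 21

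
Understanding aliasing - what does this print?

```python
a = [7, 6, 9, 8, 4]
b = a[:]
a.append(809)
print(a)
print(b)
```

Key concept: slice [:] creates copy.
Step by step:
`a = [7, 6, 9, 8, 4]` → a = [7, 6, 9, 8, 4]
`b = a[:]` → b = [7, 6, 9, 8, 4]
`a.append(809)` → a = [7, 6, 9, 8, 4, 809]
`print(a)` → prints [7, 6, 9, 8, 4, 809]
`print(b)` → prints [7, 6, 9, 8, 4]

Answer:
[7, 6, 9, 8, 4, 809]
[7, 6, 9, 8, 4]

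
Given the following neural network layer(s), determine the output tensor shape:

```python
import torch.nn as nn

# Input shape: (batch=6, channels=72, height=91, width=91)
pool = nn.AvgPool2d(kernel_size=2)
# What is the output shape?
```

Input: (6, 72, 91, 91) -> Output: (6, 72, 45, 45)

Answer: (6, 72, 45, 45)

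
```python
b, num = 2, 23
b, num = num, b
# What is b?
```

Trace:
`b, num = 2, 23` → b = 2; num = 23
`b, num = num, b` → b = 23; num = 2
So b = 23

Answer: 23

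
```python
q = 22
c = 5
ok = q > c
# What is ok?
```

Trace:
`q = 22` → q = 22
`c = 5` → c = 5
`ok = q > c` → ok = True
So ok = True

Answer: True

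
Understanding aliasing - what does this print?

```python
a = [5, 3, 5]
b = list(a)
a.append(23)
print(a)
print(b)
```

Key concept: list() constructor creates copy.
Step by step:
`a = [5, 3, 5]` → a = [5, 3, 5]
`b = list(a)` → b = [5, 3, 5]
`a.append(23)` → a = [5, 3, 5, 23]
`print(a)` → prints [5, 3, 5, 23]
`print(b)` → prints [5, 3, 5]

Answer:
[5, 3, 5, 23]
[5, 3, 5]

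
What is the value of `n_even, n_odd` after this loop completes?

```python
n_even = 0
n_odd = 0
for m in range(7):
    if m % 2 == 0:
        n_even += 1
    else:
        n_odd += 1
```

Count evens and odds in range(7)
`n_even, n_odd` takes the values: (0, 0) → (1, 0) → (1, 1) → (2, 1) → (2, 2) → (3, 2) → (3, 3) → (4, 3)

Answer: 4, 3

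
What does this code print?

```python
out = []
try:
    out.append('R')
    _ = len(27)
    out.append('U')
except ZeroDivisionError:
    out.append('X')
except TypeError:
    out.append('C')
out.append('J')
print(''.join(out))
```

Execution trace: 'R' (try body) → 'C' (except TypeError) → 'J' (after the try/except). Output: RCJ

Answer: RCJ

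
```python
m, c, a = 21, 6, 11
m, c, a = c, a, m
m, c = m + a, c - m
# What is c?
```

Trace:
`m, c, a = 21, 6, 11` → m = 21; c = 6; a = 11
`m, c, a = c, a, m` → m = 6; c = 11; a = 21
`m, c = m + a, c - m` → m = 27; c = 5
So c = 5

Answer: 5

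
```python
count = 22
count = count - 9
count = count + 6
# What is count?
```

Trace:
`count = 22` → count = 22
`count = count - 9` → count = 13
`count = count + 6` → count = 19
So count = 19

Answer: 19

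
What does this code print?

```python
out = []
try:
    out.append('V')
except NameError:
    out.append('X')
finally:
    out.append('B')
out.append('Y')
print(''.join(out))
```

Execution trace: 'V' (try body, no exception) → 'B' (finally) → 'Y' (after the try/except). Output: VBY

Answer: VBY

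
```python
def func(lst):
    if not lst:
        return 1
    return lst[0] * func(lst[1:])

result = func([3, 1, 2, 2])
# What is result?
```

Product over [3, 1, 2, 2] = 3 * 1 * 2 * 2 = 12

Answer: 12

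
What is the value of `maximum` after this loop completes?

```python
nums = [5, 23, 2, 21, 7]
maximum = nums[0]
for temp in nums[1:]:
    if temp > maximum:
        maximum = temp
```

Maximum of [5, 23, 2, 21, 7]
`maximum` takes the values: 5 → 23

Answer: 23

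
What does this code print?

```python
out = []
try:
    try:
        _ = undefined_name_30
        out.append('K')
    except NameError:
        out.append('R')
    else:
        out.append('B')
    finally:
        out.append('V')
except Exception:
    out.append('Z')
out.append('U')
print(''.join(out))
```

Execution trace: 'R' (inner except NameError) → 'V' (inner finally) → 'U' (after the try/except). Output: RVU

Answer: RVU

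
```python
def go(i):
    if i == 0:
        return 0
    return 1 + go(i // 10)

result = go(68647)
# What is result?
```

Count of digits of 68647: 5

Answer: 5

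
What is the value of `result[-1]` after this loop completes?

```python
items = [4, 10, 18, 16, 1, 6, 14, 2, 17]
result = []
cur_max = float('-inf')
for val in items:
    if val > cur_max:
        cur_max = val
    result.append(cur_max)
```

Running max ends at 18
`result` takes the values: [] → [4] → [4, 10] → [4, 10, 18] → [4, 10, 18, 18] → [4, 10, 18, 18, 18] → [4, 10, 18, 18, 18, 18] → [4, 10, 18, 18, 18, 18, 18] → [4, 10, 18, 18, 18, 18, 18, 18] → [4, 10, 18, 18, 18, 18, 18, 18, 18]
So `result[-1]` = 18

Answer: 18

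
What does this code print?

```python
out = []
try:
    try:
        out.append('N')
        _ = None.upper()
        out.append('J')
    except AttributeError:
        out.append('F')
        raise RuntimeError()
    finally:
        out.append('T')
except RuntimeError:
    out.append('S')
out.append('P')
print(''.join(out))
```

Execution trace: 'N' (try body) → 'F' (except AttributeError) → 'T' (finally) → 'S' (outer except RuntimeError) → 'P' (after the try/except). Output: NFTSP

Answer: NFTSP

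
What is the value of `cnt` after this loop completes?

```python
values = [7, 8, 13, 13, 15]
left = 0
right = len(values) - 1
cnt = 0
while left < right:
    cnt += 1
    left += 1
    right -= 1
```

Iterations until pointers meet (list length 5)
`cnt` takes the values: 0 → 1 → 2

Answer: 2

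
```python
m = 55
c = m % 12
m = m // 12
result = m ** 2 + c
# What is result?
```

Trace:
`m = 55` → m = 55
`c = m % 12` → c = 7
`m = m // 12` → m = 4
`result = m ** 2 + c` → result = 23
So result = 23

Answer: 23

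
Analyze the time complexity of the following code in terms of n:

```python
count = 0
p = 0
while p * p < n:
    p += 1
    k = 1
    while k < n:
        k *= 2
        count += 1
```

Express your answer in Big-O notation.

Each loop level contributes: √n × log n. Multiplying the contributions gives O(√n log n).

Answer: O(√n log n)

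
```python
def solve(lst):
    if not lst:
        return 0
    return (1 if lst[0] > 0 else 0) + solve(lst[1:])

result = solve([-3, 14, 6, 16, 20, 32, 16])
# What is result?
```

Count of positive elements in [-3, 14, 6, 16, 20, 32, 16] = 6

Answer: 6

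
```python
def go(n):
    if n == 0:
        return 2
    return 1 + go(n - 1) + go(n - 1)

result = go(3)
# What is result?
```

go(n) = 1 + 2·go(n-1), go(0)=2. Closed form: (2+1)·2^3 - 1 = 23.

Answer: 23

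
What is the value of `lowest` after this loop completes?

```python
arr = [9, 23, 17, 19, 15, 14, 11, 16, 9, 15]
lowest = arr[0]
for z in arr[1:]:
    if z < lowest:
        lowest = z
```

Minimum of [9, 23, 17, 19, 15, 14, 11, 16, 9, 15]
`lowest` takes the values: 9

Answer: 9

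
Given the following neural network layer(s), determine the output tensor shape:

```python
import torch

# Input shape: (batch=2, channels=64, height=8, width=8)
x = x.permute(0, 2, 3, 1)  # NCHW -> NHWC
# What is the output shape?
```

Input: (2, 64, 8, 8) -> Output: (2, 8, 8, 64)

Answer: (2, 8, 8, 64)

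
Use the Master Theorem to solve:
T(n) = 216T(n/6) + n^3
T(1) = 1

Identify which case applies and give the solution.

a=216, b=6, f(n)=n^3. log_6(216) = 3. Since c=3 = 3, Case 2 applies: T(n) = Θ(n^log_b(a) · log n) = O(n^3 log n).

Answer: O(n^3 log n) - Case 2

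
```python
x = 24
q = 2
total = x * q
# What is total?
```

Trace:
`x = 24` → x = 24
`q = 2` → q = 2
`total = x * q` → total = 48
So total = 48

Answer: 48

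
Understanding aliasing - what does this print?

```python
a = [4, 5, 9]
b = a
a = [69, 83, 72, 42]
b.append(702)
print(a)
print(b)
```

Key concept: rebinding vs mutation: a is rebound to a new list, b still points at the original.
Step by step:
`a = [4, 5, 9]` → a = [4, 5, 9]
`b = a` → b = [4, 5, 9] (same object as a)
`a = [69, 83, 72, 42]` → a = [69, 83, 72, 42]
`b.append(702)` → b = [4, 5, 9, 702]
`print(a)` → prints [69, 83, 72, 42]
`print(b)` → prints [4, 5, 9, 702]

Answer:
[69, 83, 72, 42]
[4, 5, 9, 702]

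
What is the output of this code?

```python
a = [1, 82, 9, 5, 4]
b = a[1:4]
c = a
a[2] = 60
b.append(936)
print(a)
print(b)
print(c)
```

Key concept: slice vs alias.
Step by step:
`a = [1, 82, 9, 5, 4]` → a = [1, 82, 9, 5, 4]
`b = a[1:4]` → b = [82, 9, 5]
`c = a` → c = [1, 82, 9, 5, 4] (same object as a)
`a[2] = 60` → a = [1, 82, 60, 5, 4] (same object as c); c = [1, 82, 60, 5, 4] (same object as a)
`b.append(936)` → b = [82, 9, 5, 936]
`print(a)` → prints [1, 82, 60, 5, 4]
`print(b)` → prints [82, 9, 5, 936]
`print(c)` → prints [1, 82, 60, 5, 4]

Answer:
[1, 82, 60, 5, 4]
[82, 9, 5, 936]
[1, 82, 60, 5, 4]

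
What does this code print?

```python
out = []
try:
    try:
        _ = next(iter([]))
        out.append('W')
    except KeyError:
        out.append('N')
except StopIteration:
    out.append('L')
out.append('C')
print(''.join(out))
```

Execution trace: 'L' (outer except StopIteration) → 'C' (after the try/except). Output: LC

Answer: LC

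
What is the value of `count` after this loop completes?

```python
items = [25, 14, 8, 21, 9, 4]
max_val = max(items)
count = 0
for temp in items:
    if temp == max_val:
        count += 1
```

Count of max value 25 in [25, 14, 8, 21, 9, 4]
`count` takes the values: 0 → 1

Answer: 1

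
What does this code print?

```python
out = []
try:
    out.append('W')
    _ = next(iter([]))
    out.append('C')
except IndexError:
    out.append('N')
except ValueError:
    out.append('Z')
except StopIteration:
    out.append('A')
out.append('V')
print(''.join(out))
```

Execution trace: 'W' (try body) → 'A' (except StopIteration) → 'V' (after the try/except). Output: WAV

Answer: WAV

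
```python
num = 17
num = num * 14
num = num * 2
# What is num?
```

Trace:
`num = 17` → num = 17
`num = num * 14` → num = 238
`num = num * 2` → num = 476
So num = 476

Answer: 476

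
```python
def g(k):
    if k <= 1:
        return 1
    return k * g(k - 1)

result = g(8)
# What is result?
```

g(8) = 8 * 7 * 6 * 5 * 4 * 3 * 2 * 1 = 40320

Answer: 40320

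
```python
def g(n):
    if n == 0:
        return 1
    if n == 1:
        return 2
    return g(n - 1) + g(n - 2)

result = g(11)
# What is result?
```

Build up from base cases: g(0)=1, g(1)=2, g(2)=3, g(3)=5, g(4)=8, g(5)=13, g(6)=21, ..., g(11)=233

Answer: 233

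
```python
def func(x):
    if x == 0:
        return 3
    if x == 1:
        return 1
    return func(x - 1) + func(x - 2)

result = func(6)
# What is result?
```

Build up from base cases: func(0)=3, func(1)=1, func(2)=4, func(3)=5, func(4)=9, func(5)=14, func(6)=23

Answer: 23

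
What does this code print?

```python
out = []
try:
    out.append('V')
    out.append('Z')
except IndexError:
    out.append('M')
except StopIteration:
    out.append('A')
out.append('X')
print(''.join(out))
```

Execution trace: 'V' (try body) → 'Z' (try body, no exception) → 'X' (after the try/except). Output: VZX

Answer: VZX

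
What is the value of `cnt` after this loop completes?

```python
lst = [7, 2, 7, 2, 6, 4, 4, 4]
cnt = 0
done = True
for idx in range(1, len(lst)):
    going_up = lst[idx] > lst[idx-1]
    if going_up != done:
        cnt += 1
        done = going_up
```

Count direction changes in [7, 2, 7, 2, 6, 4, 4, 4]
`cnt` takes the values: 0 → 1 → 2 → 3 → 4 → 5

Answer: 5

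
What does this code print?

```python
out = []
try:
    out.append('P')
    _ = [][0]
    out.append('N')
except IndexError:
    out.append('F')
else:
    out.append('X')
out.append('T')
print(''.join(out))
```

Execution trace: 'P' (try body) → 'F' (except IndexError) → 'T' (after the try/except). Output: PFT

Answer: PFT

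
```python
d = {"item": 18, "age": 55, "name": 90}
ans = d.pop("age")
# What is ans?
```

Trace:
`d = {"item": 18, "age": 55, "name": 90}` → d = {'item': 18, 'age': 55, 'name': 90}
`ans = d.pop("age")` → d = {'item': 18, 'name': 90}; ans = 55
So ans = 55

Answer: 55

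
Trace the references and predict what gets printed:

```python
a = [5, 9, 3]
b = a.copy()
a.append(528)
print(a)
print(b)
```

Key concept: list.copy() creates independent copy.
Step by step:
`a = [5, 9, 3]` → a = [5, 9, 3]
`b = a.copy()` → b = [5, 9, 3]
`a.append(528)` → a = [5, 9, 3, 528]
`print(a)` → prints [5, 9, 3, 528]
`print(b)` → prints [5, 9, 3]

Answer:
[5, 9, 3, 528]
[5, 9, 3]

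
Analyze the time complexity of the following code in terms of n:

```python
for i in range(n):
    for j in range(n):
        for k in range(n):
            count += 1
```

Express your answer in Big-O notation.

This is Triple nested loop. Time complexity: O(n³).

Answer: O(n³)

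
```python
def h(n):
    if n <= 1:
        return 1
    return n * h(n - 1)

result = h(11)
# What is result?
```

h(11) = 11 * 10 * 9 * 8 * 7 * 6 * 5 * 4 * 3 * 2 * 1 = 39916800

Answer: 39916800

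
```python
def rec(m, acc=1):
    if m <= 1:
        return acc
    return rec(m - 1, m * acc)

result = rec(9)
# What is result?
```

Accumulator trace (n, acc): (9, 1) -> (8, 9) -> (7, 72) -> (6, 504) -> (5, 3024) -> (4, 15120) -> (3, 60480) -> (2, 181440) -> (1, 362880) -> return 362880

Answer: 362880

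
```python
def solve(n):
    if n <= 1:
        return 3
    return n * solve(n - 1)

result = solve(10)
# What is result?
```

solve(10) = 10 * 9 * 8 * 7 * 6 * 5 * 4 * 3 * 2 * 3 = 10886400

Answer: 10886400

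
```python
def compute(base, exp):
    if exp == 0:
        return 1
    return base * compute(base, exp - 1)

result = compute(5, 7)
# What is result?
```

compute(5, 7) = 5 * 5 * 5 * 5 * 5 * 5 * 5 = 78125

Answer: 78125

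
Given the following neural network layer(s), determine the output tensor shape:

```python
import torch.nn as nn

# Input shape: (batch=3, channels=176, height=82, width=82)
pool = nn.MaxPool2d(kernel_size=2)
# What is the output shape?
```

Input: (3, 176, 82, 82) -> Output: (3, 176, 41, 41)

Answer: (3, 176, 41, 41)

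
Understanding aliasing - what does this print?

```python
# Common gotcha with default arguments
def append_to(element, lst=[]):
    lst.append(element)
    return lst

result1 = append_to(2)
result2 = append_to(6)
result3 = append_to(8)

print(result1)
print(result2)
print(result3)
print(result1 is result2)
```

Key concept: mutable default argument gotcha.
Step by step:
`result1 = append_to(2)` → result1 = [2]
`result2 = append_to(6)` → result1 = [2, 6] (same object as result2); result2 = [2, 6] (same object as result1)
`result3 = append_to(8)` → result1 = [2, 6, 8] (same object as result2, result3); result2 = [2, 6, 8] (same object as result1, result3); result3 = [2, 6, 8] (same object as result1, result2)
`print(result1)` → prints [2, 6, 8]
`print(result2)` → prints [2, 6, 8]
`print(result3)` → prints [2, 6, 8]
`print(result1 is result2)` → prints True

Answer:
[2, 6, 8]
[2, 6, 8]
[2, 6, 8]
True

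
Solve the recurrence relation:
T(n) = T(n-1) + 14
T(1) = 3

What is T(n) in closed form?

Unrolling: T(n) = T(1) + 14·(n-1) = 3 + 14(n-1) = 14n - 11.

Answer: T(n) = 14n - 11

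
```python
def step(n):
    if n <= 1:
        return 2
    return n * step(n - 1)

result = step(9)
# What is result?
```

step(9) = 9 * 8 * 7 * 6 * 5 * 4 * 3 * 2 * 2 = 725760

Answer: 725760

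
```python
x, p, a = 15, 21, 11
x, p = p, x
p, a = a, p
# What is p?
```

Trace:
`x, p, a = 15, 21, 11` → x = 15; p = 21; a = 11
`x, p = p, x` → x = 21; p = 15
`p, a = a, p` → p = 11; a = 15
So p = 11

Answer: 11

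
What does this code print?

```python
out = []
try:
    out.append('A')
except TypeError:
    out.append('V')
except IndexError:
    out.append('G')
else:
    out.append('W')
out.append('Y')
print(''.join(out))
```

Execution trace: 'A' (try body, no exception) → 'W' (else) → 'Y' (after the try/except). Output: AWY

Answer: AWY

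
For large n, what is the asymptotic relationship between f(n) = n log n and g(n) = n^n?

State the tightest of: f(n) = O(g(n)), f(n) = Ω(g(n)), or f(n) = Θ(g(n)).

n log n vs n^n: f(n) = O(g(n)) but not Ω(g(n)) — n^n grows strictly faster than n log n.

Answer: f(n) = O(g(n)) but not Ω(g(n)) — n^n grows strictly faster than n log n.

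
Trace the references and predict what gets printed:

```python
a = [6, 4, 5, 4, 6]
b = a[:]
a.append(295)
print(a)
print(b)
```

Key concept: slice [:] creates copy.
Step by step:
`a = [6, 4, 5, 4, 6]` → a = [6, 4, 5, 4, 6]
`b = a[:]` → b = [6, 4, 5, 4, 6]
`a.append(295)` → a = [6, 4, 5, 4, 6, 295]
`print(a)` → prints [6, 4, 5, 4, 6, 295]
`print(b)` → prints [6, 4, 5, 4, 6]

Answer:
[6, 4, 5, 4, 6, 295]
[6, 4, 5, 4, 6]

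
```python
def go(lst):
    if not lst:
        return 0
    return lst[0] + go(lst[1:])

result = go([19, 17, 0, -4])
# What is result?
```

19 + 17 + 0 + (-4) + 0 = 32

Answer: 32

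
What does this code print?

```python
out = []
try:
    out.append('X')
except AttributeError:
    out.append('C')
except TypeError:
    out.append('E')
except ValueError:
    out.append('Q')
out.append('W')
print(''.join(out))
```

Execution trace: 'X' (try body, no exception) → 'W' (after the try/except). Output: XW

Answer: XW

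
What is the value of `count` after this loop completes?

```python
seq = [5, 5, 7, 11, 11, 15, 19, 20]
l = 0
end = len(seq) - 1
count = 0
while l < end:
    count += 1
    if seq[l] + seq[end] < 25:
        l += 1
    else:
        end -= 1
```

Steps to find pair summing to 25
`count` takes the values: 0 → 1 → 2 → 3 → 4 → 5 → 6 → 7

Answer: 7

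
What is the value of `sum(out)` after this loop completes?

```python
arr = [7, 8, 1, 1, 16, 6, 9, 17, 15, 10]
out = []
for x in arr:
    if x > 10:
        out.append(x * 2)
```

Sum of doubled values > 10
`out` takes the values: [] → [32] → [32, 34] → [32, 34, 30]
So `sum(out)` = 96

Answer: 96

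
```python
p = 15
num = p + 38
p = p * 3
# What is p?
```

Trace:
`p = 15` → p = 15
`num = p + 38` → num = 53
`p = p * 3` → p = 45
So p = 45

Answer: 45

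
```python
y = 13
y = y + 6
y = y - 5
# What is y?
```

Trace:
`y = 13` → y = 13
`y = y + 6` → y = 19
`y = y - 5` → y = 14
So y = 14

Answer: 14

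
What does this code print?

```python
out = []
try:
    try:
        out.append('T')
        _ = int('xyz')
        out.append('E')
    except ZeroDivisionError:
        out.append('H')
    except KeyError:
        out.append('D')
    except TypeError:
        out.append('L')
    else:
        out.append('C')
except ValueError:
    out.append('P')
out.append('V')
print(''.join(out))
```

Execution trace: 'T' (try body) → 'P' (outer except ValueError) → 'V' (after the try/except). Output: TPV

Answer: TPV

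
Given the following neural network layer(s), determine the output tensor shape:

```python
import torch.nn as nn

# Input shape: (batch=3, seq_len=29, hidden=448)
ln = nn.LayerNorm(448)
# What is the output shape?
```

Input: (3, 29, 448) -> Output: (3, 29, 448)

Answer: (3, 29, 448)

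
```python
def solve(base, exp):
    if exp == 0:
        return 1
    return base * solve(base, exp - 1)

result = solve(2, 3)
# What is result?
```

solve(2, 3) = 2 * 2 * 2 = 8

Answer: 8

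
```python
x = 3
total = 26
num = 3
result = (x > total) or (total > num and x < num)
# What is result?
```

Trace:
`x = 3` → x = 3
`total = 26` → total = 26
`num = 3` → num = 3
`result = (x > total) or (total > num and x < num)` → result = False
So result = False

Answer: False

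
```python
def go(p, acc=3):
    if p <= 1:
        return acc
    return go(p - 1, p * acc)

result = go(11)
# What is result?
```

Accumulator trace (n, acc): (11, 3) -> (10, 33) -> (9, 330) -> (8, 2970) -> (7, 23760) -> (6, 166320) -> (5, 997920) -> (4, 4989600) -> (3, 19958400) -> (2, 59875200) -> (1, 119750400) -> return 119750400

Answer: 119750400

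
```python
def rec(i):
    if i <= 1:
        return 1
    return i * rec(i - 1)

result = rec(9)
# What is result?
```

rec(9) = 9 * 8 * 7 * 6 * 5 * 4 * 3 * 2 * 1 = 362880

Answer: 362880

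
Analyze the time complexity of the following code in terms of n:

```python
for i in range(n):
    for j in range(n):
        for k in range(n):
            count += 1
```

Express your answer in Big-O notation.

This is Triple nested loop. Time complexity: O(n³).

Answer: O(n³)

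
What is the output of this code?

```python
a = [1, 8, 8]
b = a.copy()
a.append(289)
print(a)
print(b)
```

Key concept: list.copy() creates independent copy.
Step by step:
`a = [1, 8, 8]` → a = [1, 8, 8]
`b = a.copy()` → b = [1, 8, 8]
`a.append(289)` → a = [1, 8, 8, 289]
`print(a)` → prints [1, 8, 8, 289]
`print(b)` → prints [1, 8, 8]

Answer:
[1, 8, 8, 289]
[1, 8, 8]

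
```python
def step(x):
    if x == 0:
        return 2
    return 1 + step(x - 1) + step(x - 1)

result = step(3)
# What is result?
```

step(x) = 1 + 2·step(x-1), step(0)=2. Closed form: (2+1)·2^3 - 1 = 23.

Answer: 23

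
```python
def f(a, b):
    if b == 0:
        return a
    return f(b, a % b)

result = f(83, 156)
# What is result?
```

f(83, 156) -> f(156, 83) -> f(83, 73) -> f(73, 10) -> f(10, 3) -> f(3, 1) -> f(1, 0) -> 1

Answer: 1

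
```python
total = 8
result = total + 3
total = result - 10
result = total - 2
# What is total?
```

Trace:
`total = 8` → total = 8
`result = total + 3` → result = 11
`total = result - 10` → total = 1
`result = total - 2` → result = -1
So total = 1

Answer: 1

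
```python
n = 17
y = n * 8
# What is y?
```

Trace:
`n = 17` → n = 17
`y = n * 8` → y = 136
So y = 136

Answer: 136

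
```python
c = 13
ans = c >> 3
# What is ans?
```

Trace:
`c = 13` → c = 13
`ans = c >> 3` → ans = 1
So ans = 1

Answer: 1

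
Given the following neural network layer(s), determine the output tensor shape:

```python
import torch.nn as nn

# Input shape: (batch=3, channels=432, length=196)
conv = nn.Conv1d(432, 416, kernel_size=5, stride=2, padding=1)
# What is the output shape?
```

Input: (3, 432, 196) -> Output: (3, 416, 97)

Answer: (3, 416, 97)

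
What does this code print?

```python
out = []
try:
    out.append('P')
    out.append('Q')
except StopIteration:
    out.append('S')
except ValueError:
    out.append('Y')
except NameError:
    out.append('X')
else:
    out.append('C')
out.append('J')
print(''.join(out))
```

Execution trace: 'P' (try body) → 'Q' (try body, no exception) → 'C' (else) → 'J' (after the try/except). Output: PQCJ

Answer: PQCJ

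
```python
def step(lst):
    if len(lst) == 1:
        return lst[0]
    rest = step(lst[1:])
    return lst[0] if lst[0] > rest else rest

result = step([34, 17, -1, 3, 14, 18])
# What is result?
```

Recursive max over [34, 17, -1, 3, 14, 18] = 34

Answer: 34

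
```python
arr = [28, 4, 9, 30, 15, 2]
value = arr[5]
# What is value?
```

Trace:
`arr = [28, 4, 9, 30, 15, 2]` → arr = [28, 4, 9, 30, 15, 2]
`value = arr[5]` → value = 2
So value = 2

Answer: 2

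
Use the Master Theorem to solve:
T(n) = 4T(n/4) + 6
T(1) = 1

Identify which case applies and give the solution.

a=4, b=4, f(n)=6. log_4(4) = 1. Since c=0 < 1, Case 1 applies: T(n) = Θ(n^log_b(a)) = O(n).

Answer: O(n) - Case 1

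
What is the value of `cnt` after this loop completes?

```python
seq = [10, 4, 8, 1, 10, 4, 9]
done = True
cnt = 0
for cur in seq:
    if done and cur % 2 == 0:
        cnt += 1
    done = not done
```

Count even values at even positions
`cnt` takes the values: 0 → 1 → 2 → 3

Answer: 3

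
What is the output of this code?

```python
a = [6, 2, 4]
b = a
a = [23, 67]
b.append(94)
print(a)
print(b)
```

Key concept: rebinding vs mutation: a is rebound to a new list, b still points at the original.
Step by step:
`a = [6, 2, 4]` → a = [6, 2, 4]
`b = a` → b = [6, 2, 4] (same object as a)
`a = [23, 67]` → a = [23, 67]
`b.append(94)` → b = [6, 2, 4, 94]
`print(a)` → prints [23, 67]
`print(b)` → prints [6, 2, 4, 94]

Answer:
[23, 67]
[6, 2, 4, 94]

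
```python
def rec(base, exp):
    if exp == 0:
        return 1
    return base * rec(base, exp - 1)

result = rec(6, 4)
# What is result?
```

rec(6, 4) = 6 * 6 * 6 * 6 = 1296

Answer: 1296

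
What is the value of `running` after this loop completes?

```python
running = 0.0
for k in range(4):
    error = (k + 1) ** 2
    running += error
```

Sum of squared losses 1² + 2² + ... + 4²
`running` takes the values: 0.0 → 1.0 → 5.0 → 14.0 → 30.0

Answer: 30.0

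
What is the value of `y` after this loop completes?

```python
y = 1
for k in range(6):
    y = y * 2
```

Multiply by 2, 6 times: 1 * 2^6 = 64
`y` takes the values: 1 → 2 → 4 → 8 → 16 → 32 → 64

Answer: 64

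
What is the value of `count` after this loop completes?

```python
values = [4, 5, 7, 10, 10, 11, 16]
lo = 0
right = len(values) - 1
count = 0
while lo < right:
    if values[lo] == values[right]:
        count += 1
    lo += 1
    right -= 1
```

Count matching pairs from ends
`count` takes the values: 0

Answer: 0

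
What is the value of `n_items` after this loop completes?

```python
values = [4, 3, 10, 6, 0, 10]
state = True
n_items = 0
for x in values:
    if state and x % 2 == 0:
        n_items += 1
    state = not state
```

Count even values at even positions
`n_items` takes the values: 0 → 1 → 2 → 3

Answer: 3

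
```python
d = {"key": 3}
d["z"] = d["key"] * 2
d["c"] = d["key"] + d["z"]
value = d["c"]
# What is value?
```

Trace:
`d = {"key": 3}` → d = {'key': 3}
`d["z"] = d["key"] * 2` → d = {'key': 3, 'z': 6}
`d["c"] = d["key"] + d["z"]` → d = {'key': 3, 'z': 6, 'c': 9}
`value = d["c"]` → value = 9
So value = 9

Answer: 9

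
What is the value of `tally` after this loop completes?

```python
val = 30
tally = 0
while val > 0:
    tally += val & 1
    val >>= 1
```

Count set bits in 30 (binary: 0b11110)
`tally` takes the values: 0 → 1 → 2 → 3 → 4

Answer: 4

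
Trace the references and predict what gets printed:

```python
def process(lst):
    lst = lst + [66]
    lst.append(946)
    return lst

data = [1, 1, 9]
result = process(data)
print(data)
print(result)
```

Key concept: rebinding parameter vs mutation.
Step by step:
`data = [1, 1, 9]` → data = [1, 1, 9]
`result = process(data)` → result = [1, 1, 9, 66, 946]
`print(data)` → prints [1, 1, 9]
`print(result)` → prints [1, 1, 9, 66, 946]

Answer:
[1, 1, 9]
[1, 1, 9, 66, 946]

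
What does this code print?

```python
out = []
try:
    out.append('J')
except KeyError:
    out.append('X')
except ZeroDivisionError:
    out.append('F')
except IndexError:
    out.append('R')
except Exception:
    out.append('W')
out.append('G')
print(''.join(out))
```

Execution trace: 'J' (try body, no exception) → 'G' (after the try/except). Output: JG

Answer: JG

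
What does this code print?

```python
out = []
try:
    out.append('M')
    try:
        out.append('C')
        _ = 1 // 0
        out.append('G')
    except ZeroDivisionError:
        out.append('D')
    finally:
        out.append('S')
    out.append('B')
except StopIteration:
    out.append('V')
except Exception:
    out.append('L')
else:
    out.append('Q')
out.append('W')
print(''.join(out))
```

Execution trace: 'M' (try body) → 'C' (inner try body) → 'D' (inner except ZeroDivisionError) → 'S' (inner finally) → 'B' (try body, no exception) → 'Q' (else) → 'W' (after the try/except). Output: MCDSBQW

Answer: MCDSBQW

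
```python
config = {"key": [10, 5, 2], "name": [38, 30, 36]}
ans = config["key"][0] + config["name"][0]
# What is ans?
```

Trace:
`config = {"key": [10, 5, 2], "name": [38, 30, 36]}` → config = {'key': [10, 5, 2], 'name': [38, 30, 36]}
`ans = config["key"][0] + config["name"][0]` → ans = 48
So ans = 48

Answer: 48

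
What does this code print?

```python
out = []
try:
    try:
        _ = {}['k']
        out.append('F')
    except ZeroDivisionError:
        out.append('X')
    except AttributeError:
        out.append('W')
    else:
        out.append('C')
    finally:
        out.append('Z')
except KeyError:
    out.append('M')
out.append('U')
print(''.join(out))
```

Execution trace: 'Z' (inner finally) → 'M' (outer except KeyError) → 'U' (after the try/except). Output: ZMU

Answer: ZMU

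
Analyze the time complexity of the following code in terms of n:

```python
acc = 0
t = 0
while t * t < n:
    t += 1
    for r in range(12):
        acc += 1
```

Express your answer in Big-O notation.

Each loop level contributes: √n × 1. Multiplying the contributions gives O(√n).

Answer: O(√n)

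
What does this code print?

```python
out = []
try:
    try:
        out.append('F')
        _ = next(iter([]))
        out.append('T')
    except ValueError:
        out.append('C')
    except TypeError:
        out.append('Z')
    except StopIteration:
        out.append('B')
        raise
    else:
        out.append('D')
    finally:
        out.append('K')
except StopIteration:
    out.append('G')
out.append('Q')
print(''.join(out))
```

Execution trace: 'F' (inner try body) → 'B' (inner except StopIteration) → 'K' (inner finally) → 'G' (outer except StopIteration) → 'Q' (after the try/except). Output: FBKGQ

Answer: FBKGQ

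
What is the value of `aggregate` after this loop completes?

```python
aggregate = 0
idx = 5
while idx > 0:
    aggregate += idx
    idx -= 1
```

Sum 5 down to 1
`aggregate` takes the values: 0 → 5 → 9 → 12 → 14 → 15

Answer: 15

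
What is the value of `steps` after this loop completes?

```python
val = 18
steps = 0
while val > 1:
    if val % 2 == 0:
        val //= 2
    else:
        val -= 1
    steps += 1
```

Steps to reduce 18 to 1
`steps` takes the values: 0 → 1 → 2 → 3 → 4 → 5

Answer: 5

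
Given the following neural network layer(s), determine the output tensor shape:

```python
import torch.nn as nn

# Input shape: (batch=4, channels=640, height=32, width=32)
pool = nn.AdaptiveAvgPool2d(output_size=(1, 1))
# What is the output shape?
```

Input: (4, 640, 32, 32) -> Output: (4, 640, 1, 1)

Answer: (4, 640, 1, 1)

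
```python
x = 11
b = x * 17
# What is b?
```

Trace:
`x = 11` → x = 11
`b = x * 17` → b = 187
So b = 187

Answer: 187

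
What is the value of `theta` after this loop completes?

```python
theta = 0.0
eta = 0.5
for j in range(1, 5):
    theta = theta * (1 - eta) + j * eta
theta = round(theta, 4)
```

Moving average with lr=0.5
`theta` takes the values: 0.0 → 0.5 → 1.25 → 2.125 → 3.0625

Answer: 3.0625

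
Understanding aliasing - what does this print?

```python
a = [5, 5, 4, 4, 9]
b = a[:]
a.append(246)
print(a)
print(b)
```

Key concept: slice [:] creates copy.
Step by step:
`a = [5, 5, 4, 4, 9]` → a = [5, 5, 4, 4, 9]
`b = a[:]` → b = [5, 5, 4, 4, 9]
`a.append(246)` → a = [5, 5, 4, 4, 9, 246]
`print(a)` → prints [5, 5, 4, 4, 9, 246]
`print(b)` → prints [5, 5, 4, 4, 9]

Answer:
[5, 5, 4, 4, 9, 246]
[5, 5, 4, 4, 9]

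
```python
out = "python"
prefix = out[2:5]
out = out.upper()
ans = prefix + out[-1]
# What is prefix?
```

Trace:
`out = "python"` → out = 'python'
`prefix = out[2:5]` → prefix = 'tho'
`out = out.upper()` → out = 'PYTHON'
`ans = prefix + out[-1]` → ans = 'thoN'
So prefix = 'tho'

Answer: 'tho'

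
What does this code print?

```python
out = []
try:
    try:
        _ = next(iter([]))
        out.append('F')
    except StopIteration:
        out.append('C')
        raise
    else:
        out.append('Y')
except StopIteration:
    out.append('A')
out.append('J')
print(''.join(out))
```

Execution trace: 'C' (inner except StopIteration) → 'A' (outer except StopIteration) → 'J' (after the try/except). Output: CAJ

Answer: CAJ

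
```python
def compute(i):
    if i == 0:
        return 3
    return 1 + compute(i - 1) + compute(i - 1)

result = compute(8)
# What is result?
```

compute(i) = 1 + 2·compute(i-1), compute(0)=3. Closed form: (3+1)·2^8 - 1 = 1023.

Answer: 1023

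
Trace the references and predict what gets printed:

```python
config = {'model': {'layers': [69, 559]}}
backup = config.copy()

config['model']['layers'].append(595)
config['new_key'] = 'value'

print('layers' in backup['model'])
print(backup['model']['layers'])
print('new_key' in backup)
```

Key concept: shallow copy gotcha with nested dict.
Step by step:
`config = {'model': {'layers': [69, 559]}}` → config = {'model': {'layers': [69, 559]}}
`backup = config.copy()` → backup = {'model': {'layers': [69, 559]}}
`config['model']['layers'].append(595)` → config = {'model': {'layers': [69, 559, 595]}}; backup = {'model': {'layers': [69, 559, 595]}}
`config['new_key'] = 'value'` → config = {'model': {'layers': [69, 559, 595]}, 'new_key': 'value'}
`print('layers' in backup['model'])` → prints True
`print(backup['model']['layers'])` → prints [69, 559, 595]
`print('new_key' in backup)` → prints False

Answer:
True
[69, 559, 595]
False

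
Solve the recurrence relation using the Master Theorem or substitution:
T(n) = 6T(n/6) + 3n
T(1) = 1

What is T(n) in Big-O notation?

By Master Theorem: a=6, b=6, f(n)=3n. Since log_6(6) = 1 and f(n) = Θ(n^1), Case 2 applies. T(n) = O(n log n).

Answer: O(n log n)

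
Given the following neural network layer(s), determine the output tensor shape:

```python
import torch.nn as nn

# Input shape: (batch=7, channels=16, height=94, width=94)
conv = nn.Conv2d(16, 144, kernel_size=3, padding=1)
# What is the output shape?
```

Input: (7, 16, 94, 94) -> Output: (7, 144, 94, 94)

Answer: (7, 144, 94, 94)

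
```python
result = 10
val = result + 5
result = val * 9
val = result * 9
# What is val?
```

Trace:
`result = 10` → result = 10
`val = result + 5` → val = 15
`result = val * 9` → result = 135
`val = result * 9` → val = 1215
So val = 1215

Answer: 1215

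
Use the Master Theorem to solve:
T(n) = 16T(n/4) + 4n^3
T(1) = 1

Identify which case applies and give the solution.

a=16, b=4, f(n)=4n^3. log_4(16) = 2. Since c=3 > 2 and the regularity condition holds (16(n/4)^3 = (16/4^3)n^3 with 16/4^3 < 1), Case 3 applies: T(n) = Θ(f(n)) = O(n^3).

Answer: O(n^3) - Case 3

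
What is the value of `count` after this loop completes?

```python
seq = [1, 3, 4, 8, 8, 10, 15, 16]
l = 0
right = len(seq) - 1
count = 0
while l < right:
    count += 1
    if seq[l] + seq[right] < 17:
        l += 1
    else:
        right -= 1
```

Steps to find pair summing to 17
`count` takes the values: 0 → 1 → 2 → 3 → 4 → 5 → 6 → 7

Answer: 7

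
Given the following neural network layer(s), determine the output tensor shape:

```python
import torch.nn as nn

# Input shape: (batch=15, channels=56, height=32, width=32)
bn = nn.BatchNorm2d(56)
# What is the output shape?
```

Input: (15, 56, 32, 32) -> Output: (15, 56, 32, 32)

Answer: (15, 56, 32, 32)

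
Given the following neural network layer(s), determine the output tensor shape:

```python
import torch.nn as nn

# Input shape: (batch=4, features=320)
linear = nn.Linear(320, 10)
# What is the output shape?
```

Input: (4, 320) -> Output: (4, 10)

Answer: (4, 10)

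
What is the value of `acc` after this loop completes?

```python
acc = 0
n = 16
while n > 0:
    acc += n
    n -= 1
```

Sum 16 down to 1
`acc` takes the values: 0 → 16 → 31 → 45 → 58 → 70 → 81 → 91 → 100 → 108 → 115 → 121 → 126 → 130 → 133 → 135 → 136

Answer: 136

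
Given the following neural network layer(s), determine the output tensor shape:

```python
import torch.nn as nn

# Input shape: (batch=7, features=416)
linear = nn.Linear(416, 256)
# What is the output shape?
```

Input: (7, 416) -> Output: (7, 256)

Answer: (7, 256)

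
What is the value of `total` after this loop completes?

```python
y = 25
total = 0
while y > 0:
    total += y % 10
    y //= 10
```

Sum digits of 25
`total` takes the values: 0 → 5 → 7

Answer: 7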